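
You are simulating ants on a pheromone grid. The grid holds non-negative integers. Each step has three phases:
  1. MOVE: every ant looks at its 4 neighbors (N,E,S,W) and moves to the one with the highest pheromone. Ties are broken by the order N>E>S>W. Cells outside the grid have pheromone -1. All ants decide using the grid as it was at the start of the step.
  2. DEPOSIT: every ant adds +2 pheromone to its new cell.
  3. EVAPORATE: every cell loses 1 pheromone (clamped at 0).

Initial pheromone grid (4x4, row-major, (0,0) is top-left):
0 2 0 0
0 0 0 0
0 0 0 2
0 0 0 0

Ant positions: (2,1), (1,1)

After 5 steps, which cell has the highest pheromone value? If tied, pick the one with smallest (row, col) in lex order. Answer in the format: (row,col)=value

Step 1: ant0:(2,1)->N->(1,1) | ant1:(1,1)->N->(0,1)
  grid max=3 at (0,1)
Step 2: ant0:(1,1)->N->(0,1) | ant1:(0,1)->S->(1,1)
  grid max=4 at (0,1)
Step 3: ant0:(0,1)->S->(1,1) | ant1:(1,1)->N->(0,1)
  grid max=5 at (0,1)
Step 4: ant0:(1,1)->N->(0,1) | ant1:(0,1)->S->(1,1)
  grid max=6 at (0,1)
Step 5: ant0:(0,1)->S->(1,1) | ant1:(1,1)->N->(0,1)
  grid max=7 at (0,1)
Final grid:
  0 7 0 0
  0 5 0 0
  0 0 0 0
  0 0 0 0
Max pheromone 7 at (0,1)

Answer: (0,1)=7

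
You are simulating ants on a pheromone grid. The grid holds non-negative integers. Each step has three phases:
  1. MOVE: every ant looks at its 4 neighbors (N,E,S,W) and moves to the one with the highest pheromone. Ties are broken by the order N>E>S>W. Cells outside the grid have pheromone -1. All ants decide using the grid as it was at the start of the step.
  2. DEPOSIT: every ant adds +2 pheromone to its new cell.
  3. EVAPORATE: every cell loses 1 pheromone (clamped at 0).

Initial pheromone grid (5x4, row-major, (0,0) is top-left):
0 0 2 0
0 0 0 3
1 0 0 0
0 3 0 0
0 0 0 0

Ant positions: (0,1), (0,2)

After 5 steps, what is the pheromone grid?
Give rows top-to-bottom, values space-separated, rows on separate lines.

After step 1: ants at (0,2),(0,3)
  0 0 3 1
  0 0 0 2
  0 0 0 0
  0 2 0 0
  0 0 0 0
After step 2: ants at (0,3),(0,2)
  0 0 4 2
  0 0 0 1
  0 0 0 0
  0 1 0 0
  0 0 0 0
After step 3: ants at (0,2),(0,3)
  0 0 5 3
  0 0 0 0
  0 0 0 0
  0 0 0 0
  0 0 0 0
After step 4: ants at (0,3),(0,2)
  0 0 6 4
  0 0 0 0
  0 0 0 0
  0 0 0 0
  0 0 0 0
After step 5: ants at (0,2),(0,3)
  0 0 7 5
  0 0 0 0
  0 0 0 0
  0 0 0 0
  0 0 0 0

0 0 7 5
0 0 0 0
0 0 0 0
0 0 0 0
0 0 0 0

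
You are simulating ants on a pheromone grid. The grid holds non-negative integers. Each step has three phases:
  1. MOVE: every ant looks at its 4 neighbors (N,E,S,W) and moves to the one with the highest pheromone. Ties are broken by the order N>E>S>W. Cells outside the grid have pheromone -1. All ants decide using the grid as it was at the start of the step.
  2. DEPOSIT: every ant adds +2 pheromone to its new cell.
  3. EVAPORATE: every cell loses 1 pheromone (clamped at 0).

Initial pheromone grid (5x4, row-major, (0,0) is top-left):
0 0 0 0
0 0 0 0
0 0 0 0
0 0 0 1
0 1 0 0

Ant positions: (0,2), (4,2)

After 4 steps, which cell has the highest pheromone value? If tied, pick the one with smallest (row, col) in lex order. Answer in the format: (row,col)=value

Answer: (1,3)=1

Derivation:
Step 1: ant0:(0,2)->E->(0,3) | ant1:(4,2)->W->(4,1)
  grid max=2 at (4,1)
Step 2: ant0:(0,3)->S->(1,3) | ant1:(4,1)->N->(3,1)
  grid max=1 at (1,3)
Step 3: ant0:(1,3)->N->(0,3) | ant1:(3,1)->S->(4,1)
  grid max=2 at (4,1)
Step 4: ant0:(0,3)->S->(1,3) | ant1:(4,1)->N->(3,1)
  grid max=1 at (1,3)
Final grid:
  0 0 0 0
  0 0 0 1
  0 0 0 0
  0 1 0 0
  0 1 0 0
Max pheromone 1 at (1,3)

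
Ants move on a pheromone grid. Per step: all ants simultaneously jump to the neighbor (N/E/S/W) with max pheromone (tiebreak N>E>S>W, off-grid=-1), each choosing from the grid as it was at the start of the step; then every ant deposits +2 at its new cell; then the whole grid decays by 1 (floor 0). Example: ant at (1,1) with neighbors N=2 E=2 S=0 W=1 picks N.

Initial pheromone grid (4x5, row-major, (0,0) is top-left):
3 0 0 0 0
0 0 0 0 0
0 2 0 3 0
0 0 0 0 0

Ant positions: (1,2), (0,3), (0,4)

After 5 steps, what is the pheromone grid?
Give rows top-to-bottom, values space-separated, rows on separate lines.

After step 1: ants at (0,2),(0,4),(1,4)
  2 0 1 0 1
  0 0 0 0 1
  0 1 0 2 0
  0 0 0 0 0
After step 2: ants at (0,3),(1,4),(0,4)
  1 0 0 1 2
  0 0 0 0 2
  0 0 0 1 0
  0 0 0 0 0
After step 3: ants at (0,4),(0,4),(1,4)
  0 0 0 0 5
  0 0 0 0 3
  0 0 0 0 0
  0 0 0 0 0
After step 4: ants at (1,4),(1,4),(0,4)
  0 0 0 0 6
  0 0 0 0 6
  0 0 0 0 0
  0 0 0 0 0
After step 5: ants at (0,4),(0,4),(1,4)
  0 0 0 0 9
  0 0 0 0 7
  0 0 0 0 0
  0 0 0 0 0

0 0 0 0 9
0 0 0 0 7
0 0 0 0 0
0 0 0 0 0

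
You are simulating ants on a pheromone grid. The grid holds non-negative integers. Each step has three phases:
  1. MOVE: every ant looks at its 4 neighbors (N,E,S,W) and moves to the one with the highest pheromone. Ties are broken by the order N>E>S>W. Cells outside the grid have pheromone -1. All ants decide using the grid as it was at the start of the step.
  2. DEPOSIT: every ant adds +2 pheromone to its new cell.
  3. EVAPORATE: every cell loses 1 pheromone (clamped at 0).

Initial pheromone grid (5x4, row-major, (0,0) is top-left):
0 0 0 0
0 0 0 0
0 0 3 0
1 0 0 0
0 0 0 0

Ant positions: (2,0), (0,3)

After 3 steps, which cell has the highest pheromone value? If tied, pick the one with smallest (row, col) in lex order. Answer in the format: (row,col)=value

Answer: (3,0)=2

Derivation:
Step 1: ant0:(2,0)->S->(3,0) | ant1:(0,3)->S->(1,3)
  grid max=2 at (2,2)
Step 2: ant0:(3,0)->N->(2,0) | ant1:(1,3)->N->(0,3)
  grid max=1 at (0,3)
Step 3: ant0:(2,0)->S->(3,0) | ant1:(0,3)->S->(1,3)
  grid max=2 at (3,0)
Final grid:
  0 0 0 0
  0 0 0 1
  0 0 0 0
  2 0 0 0
  0 0 0 0
Max pheromone 2 at (3,0)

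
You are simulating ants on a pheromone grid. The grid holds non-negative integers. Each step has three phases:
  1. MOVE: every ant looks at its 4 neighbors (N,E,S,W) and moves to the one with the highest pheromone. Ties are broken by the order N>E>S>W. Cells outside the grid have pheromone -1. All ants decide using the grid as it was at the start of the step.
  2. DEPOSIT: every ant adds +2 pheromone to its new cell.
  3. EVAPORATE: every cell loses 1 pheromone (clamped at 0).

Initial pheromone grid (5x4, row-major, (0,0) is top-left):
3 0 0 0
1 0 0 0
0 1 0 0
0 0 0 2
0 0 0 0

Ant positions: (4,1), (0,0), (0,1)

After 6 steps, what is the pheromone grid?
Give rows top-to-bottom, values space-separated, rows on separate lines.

After step 1: ants at (3,1),(1,0),(0,0)
  4 0 0 0
  2 0 0 0
  0 0 0 0
  0 1 0 1
  0 0 0 0
After step 2: ants at (2,1),(0,0),(1,0)
  5 0 0 0
  3 0 0 0
  0 1 0 0
  0 0 0 0
  0 0 0 0
After step 3: ants at (1,1),(1,0),(0,0)
  6 0 0 0
  4 1 0 0
  0 0 0 0
  0 0 0 0
  0 0 0 0
After step 4: ants at (1,0),(0,0),(1,0)
  7 0 0 0
  7 0 0 0
  0 0 0 0
  0 0 0 0
  0 0 0 0
After step 5: ants at (0,0),(1,0),(0,0)
  10 0 0 0
  8 0 0 0
  0 0 0 0
  0 0 0 0
  0 0 0 0
After step 6: ants at (1,0),(0,0),(1,0)
  11 0 0 0
  11 0 0 0
  0 0 0 0
  0 0 0 0
  0 0 0 0

11 0 0 0
11 0 0 0
0 0 0 0
0 0 0 0
0 0 0 0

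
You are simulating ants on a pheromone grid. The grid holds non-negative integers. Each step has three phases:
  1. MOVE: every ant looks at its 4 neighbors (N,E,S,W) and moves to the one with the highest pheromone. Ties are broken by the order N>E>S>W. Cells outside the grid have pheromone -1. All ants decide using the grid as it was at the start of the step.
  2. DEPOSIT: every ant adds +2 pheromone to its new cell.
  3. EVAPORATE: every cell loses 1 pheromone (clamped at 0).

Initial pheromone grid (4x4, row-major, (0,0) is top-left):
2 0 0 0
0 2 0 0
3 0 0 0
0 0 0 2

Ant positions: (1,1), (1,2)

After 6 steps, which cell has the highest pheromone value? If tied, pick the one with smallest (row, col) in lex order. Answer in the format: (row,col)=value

Answer: (1,1)=8

Derivation:
Step 1: ant0:(1,1)->N->(0,1) | ant1:(1,2)->W->(1,1)
  grid max=3 at (1,1)
Step 2: ant0:(0,1)->S->(1,1) | ant1:(1,1)->N->(0,1)
  grid max=4 at (1,1)
Step 3: ant0:(1,1)->N->(0,1) | ant1:(0,1)->S->(1,1)
  grid max=5 at (1,1)
Step 4: ant0:(0,1)->S->(1,1) | ant1:(1,1)->N->(0,1)
  grid max=6 at (1,1)
Step 5: ant0:(1,1)->N->(0,1) | ant1:(0,1)->S->(1,1)
  grid max=7 at (1,1)
Step 6: ant0:(0,1)->S->(1,1) | ant1:(1,1)->N->(0,1)
  grid max=8 at (1,1)
Final grid:
  0 6 0 0
  0 8 0 0
  0 0 0 0
  0 0 0 0
Max pheromone 8 at (1,1)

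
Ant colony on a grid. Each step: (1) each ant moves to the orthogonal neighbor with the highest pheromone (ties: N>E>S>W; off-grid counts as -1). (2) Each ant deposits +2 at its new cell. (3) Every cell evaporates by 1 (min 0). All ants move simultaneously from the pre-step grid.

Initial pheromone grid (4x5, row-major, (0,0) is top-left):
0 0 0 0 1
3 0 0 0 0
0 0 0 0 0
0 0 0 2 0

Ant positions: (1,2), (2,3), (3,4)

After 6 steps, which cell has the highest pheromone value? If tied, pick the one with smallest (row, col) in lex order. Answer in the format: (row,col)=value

Answer: (3,3)=8

Derivation:
Step 1: ant0:(1,2)->N->(0,2) | ant1:(2,3)->S->(3,3) | ant2:(3,4)->W->(3,3)
  grid max=5 at (3,3)
Step 2: ant0:(0,2)->E->(0,3) | ant1:(3,3)->N->(2,3) | ant2:(3,3)->N->(2,3)
  grid max=4 at (3,3)
Step 3: ant0:(0,3)->E->(0,4) | ant1:(2,3)->S->(3,3) | ant2:(2,3)->S->(3,3)
  grid max=7 at (3,3)
Step 4: ant0:(0,4)->S->(1,4) | ant1:(3,3)->N->(2,3) | ant2:(3,3)->N->(2,3)
  grid max=6 at (3,3)
Step 5: ant0:(1,4)->N->(0,4) | ant1:(2,3)->S->(3,3) | ant2:(2,3)->S->(3,3)
  grid max=9 at (3,3)
Step 6: ant0:(0,4)->S->(1,4) | ant1:(3,3)->N->(2,3) | ant2:(3,3)->N->(2,3)
  grid max=8 at (3,3)
Final grid:
  0 0 0 0 0
  0 0 0 0 1
  0 0 0 7 0
  0 0 0 8 0
Max pheromone 8 at (3,3)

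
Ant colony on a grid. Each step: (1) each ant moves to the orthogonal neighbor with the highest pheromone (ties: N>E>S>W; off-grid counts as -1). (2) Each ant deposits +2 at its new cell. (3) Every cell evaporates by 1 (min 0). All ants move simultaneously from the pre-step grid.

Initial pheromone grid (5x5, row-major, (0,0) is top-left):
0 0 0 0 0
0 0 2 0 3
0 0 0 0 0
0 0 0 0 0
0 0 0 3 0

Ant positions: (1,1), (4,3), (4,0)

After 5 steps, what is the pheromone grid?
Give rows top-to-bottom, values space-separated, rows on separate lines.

After step 1: ants at (1,2),(3,3),(3,0)
  0 0 0 0 0
  0 0 3 0 2
  0 0 0 0 0
  1 0 0 1 0
  0 0 0 2 0
After step 2: ants at (0,2),(4,3),(2,0)
  0 0 1 0 0
  0 0 2 0 1
  1 0 0 0 0
  0 0 0 0 0
  0 0 0 3 0
After step 3: ants at (1,2),(3,3),(1,0)
  0 0 0 0 0
  1 0 3 0 0
  0 0 0 0 0
  0 0 0 1 0
  0 0 0 2 0
After step 4: ants at (0,2),(4,3),(0,0)
  1 0 1 0 0
  0 0 2 0 0
  0 0 0 0 0
  0 0 0 0 0
  0 0 0 3 0
After step 5: ants at (1,2),(3,3),(0,1)
  0 1 0 0 0
  0 0 3 0 0
  0 0 0 0 0
  0 0 0 1 0
  0 0 0 2 0

0 1 0 0 0
0 0 3 0 0
0 0 0 0 0
0 0 0 1 0
0 0 0 2 0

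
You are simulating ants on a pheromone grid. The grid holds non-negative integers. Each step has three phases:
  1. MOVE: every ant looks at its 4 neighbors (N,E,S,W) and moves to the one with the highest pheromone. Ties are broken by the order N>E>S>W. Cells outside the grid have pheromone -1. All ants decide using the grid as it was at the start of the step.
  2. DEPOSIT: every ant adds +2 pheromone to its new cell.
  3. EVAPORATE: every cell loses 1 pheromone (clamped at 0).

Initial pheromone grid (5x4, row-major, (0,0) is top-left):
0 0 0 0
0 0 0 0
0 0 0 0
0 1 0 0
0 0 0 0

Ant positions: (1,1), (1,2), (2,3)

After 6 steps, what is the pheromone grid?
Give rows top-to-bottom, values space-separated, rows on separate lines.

After step 1: ants at (0,1),(0,2),(1,3)
  0 1 1 0
  0 0 0 1
  0 0 0 0
  0 0 0 0
  0 0 0 0
After step 2: ants at (0,2),(0,1),(0,3)
  0 2 2 1
  0 0 0 0
  0 0 0 0
  0 0 0 0
  0 0 0 0
After step 3: ants at (0,1),(0,2),(0,2)
  0 3 5 0
  0 0 0 0
  0 0 0 0
  0 0 0 0
  0 0 0 0
After step 4: ants at (0,2),(0,1),(0,1)
  0 6 6 0
  0 0 0 0
  0 0 0 0
  0 0 0 0
  0 0 0 0
After step 5: ants at (0,1),(0,2),(0,2)
  0 7 9 0
  0 0 0 0
  0 0 0 0
  0 0 0 0
  0 0 0 0
After step 6: ants at (0,2),(0,1),(0,1)
  0 10 10 0
  0 0 0 0
  0 0 0 0
  0 0 0 0
  0 0 0 0

0 10 10 0
0 0 0 0
0 0 0 0
0 0 0 0
0 0 0 0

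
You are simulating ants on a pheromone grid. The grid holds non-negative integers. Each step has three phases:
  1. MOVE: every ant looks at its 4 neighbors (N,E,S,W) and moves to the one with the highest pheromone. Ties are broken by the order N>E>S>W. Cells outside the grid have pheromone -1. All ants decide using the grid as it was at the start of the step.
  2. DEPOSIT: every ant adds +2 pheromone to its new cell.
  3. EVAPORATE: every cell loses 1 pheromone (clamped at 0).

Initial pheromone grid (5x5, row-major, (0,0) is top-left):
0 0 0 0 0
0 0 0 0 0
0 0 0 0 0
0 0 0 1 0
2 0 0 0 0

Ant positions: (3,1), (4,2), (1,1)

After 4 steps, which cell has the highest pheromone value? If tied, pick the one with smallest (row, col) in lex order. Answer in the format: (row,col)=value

Step 1: ant0:(3,1)->N->(2,1) | ant1:(4,2)->N->(3,2) | ant2:(1,1)->N->(0,1)
  grid max=1 at (0,1)
Step 2: ant0:(2,1)->N->(1,1) | ant1:(3,2)->N->(2,2) | ant2:(0,1)->E->(0,2)
  grid max=1 at (0,2)
Step 3: ant0:(1,1)->N->(0,1) | ant1:(2,2)->N->(1,2) | ant2:(0,2)->E->(0,3)
  grid max=1 at (0,1)
Step 4: ant0:(0,1)->E->(0,2) | ant1:(1,2)->N->(0,2) | ant2:(0,3)->E->(0,4)
  grid max=3 at (0,2)
Final grid:
  0 0 3 0 1
  0 0 0 0 0
  0 0 0 0 0
  0 0 0 0 0
  0 0 0 0 0
Max pheromone 3 at (0,2)

Answer: (0,2)=3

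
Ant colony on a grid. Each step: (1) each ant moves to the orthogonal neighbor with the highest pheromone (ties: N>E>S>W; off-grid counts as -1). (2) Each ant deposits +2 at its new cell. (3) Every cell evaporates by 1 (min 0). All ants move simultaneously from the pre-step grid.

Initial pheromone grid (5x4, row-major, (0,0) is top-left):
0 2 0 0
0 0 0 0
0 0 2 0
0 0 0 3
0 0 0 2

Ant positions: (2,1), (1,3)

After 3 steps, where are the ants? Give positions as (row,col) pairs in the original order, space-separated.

Step 1: ant0:(2,1)->E->(2,2) | ant1:(1,3)->N->(0,3)
  grid max=3 at (2,2)
Step 2: ant0:(2,2)->N->(1,2) | ant1:(0,3)->S->(1,3)
  grid max=2 at (2,2)
Step 3: ant0:(1,2)->S->(2,2) | ant1:(1,3)->W->(1,2)
  grid max=3 at (2,2)

(2,2) (1,2)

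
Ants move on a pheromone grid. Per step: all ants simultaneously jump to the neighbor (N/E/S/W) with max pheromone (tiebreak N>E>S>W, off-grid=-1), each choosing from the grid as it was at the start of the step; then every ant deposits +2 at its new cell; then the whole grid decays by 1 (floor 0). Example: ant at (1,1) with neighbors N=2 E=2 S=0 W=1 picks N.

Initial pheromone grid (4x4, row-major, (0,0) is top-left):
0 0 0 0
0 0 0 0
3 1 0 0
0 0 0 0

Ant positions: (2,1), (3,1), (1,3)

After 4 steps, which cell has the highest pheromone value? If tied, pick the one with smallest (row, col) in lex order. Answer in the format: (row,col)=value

Step 1: ant0:(2,1)->W->(2,0) | ant1:(3,1)->N->(2,1) | ant2:(1,3)->N->(0,3)
  grid max=4 at (2,0)
Step 2: ant0:(2,0)->E->(2,1) | ant1:(2,1)->W->(2,0) | ant2:(0,3)->S->(1,3)
  grid max=5 at (2,0)
Step 3: ant0:(2,1)->W->(2,0) | ant1:(2,0)->E->(2,1) | ant2:(1,3)->N->(0,3)
  grid max=6 at (2,0)
Step 4: ant0:(2,0)->E->(2,1) | ant1:(2,1)->W->(2,0) | ant2:(0,3)->S->(1,3)
  grid max=7 at (2,0)
Final grid:
  0 0 0 0
  0 0 0 1
  7 5 0 0
  0 0 0 0
Max pheromone 7 at (2,0)

Answer: (2,0)=7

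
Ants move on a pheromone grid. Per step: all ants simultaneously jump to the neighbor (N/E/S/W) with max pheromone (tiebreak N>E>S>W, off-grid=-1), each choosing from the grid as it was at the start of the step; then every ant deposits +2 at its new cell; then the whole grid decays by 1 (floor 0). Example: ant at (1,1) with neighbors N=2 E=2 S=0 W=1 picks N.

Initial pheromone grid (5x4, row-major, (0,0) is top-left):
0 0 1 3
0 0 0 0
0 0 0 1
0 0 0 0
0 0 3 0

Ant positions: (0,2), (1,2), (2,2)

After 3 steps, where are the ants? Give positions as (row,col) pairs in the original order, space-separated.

Step 1: ant0:(0,2)->E->(0,3) | ant1:(1,2)->N->(0,2) | ant2:(2,2)->E->(2,3)
  grid max=4 at (0,3)
Step 2: ant0:(0,3)->W->(0,2) | ant1:(0,2)->E->(0,3) | ant2:(2,3)->N->(1,3)
  grid max=5 at (0,3)
Step 3: ant0:(0,2)->E->(0,3) | ant1:(0,3)->W->(0,2) | ant2:(1,3)->N->(0,3)
  grid max=8 at (0,3)

(0,3) (0,2) (0,3)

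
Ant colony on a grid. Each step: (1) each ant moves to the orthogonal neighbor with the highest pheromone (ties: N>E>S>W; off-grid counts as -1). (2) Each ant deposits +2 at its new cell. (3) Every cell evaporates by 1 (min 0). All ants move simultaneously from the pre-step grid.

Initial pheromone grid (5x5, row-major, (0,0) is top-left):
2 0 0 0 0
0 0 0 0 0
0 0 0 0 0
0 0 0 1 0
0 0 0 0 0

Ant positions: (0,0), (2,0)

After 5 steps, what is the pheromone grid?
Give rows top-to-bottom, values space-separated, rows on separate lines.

After step 1: ants at (0,1),(1,0)
  1 1 0 0 0
  1 0 0 0 0
  0 0 0 0 0
  0 0 0 0 0
  0 0 0 0 0
After step 2: ants at (0,0),(0,0)
  4 0 0 0 0
  0 0 0 0 0
  0 0 0 0 0
  0 0 0 0 0
  0 0 0 0 0
After step 3: ants at (0,1),(0,1)
  3 3 0 0 0
  0 0 0 0 0
  0 0 0 0 0
  0 0 0 0 0
  0 0 0 0 0
After step 4: ants at (0,0),(0,0)
  6 2 0 0 0
  0 0 0 0 0
  0 0 0 0 0
  0 0 0 0 0
  0 0 0 0 0
After step 5: ants at (0,1),(0,1)
  5 5 0 0 0
  0 0 0 0 0
  0 0 0 0 0
  0 0 0 0 0
  0 0 0 0 0

5 5 0 0 0
0 0 0 0 0
0 0 0 0 0
0 0 0 0 0
0 0 0 0 0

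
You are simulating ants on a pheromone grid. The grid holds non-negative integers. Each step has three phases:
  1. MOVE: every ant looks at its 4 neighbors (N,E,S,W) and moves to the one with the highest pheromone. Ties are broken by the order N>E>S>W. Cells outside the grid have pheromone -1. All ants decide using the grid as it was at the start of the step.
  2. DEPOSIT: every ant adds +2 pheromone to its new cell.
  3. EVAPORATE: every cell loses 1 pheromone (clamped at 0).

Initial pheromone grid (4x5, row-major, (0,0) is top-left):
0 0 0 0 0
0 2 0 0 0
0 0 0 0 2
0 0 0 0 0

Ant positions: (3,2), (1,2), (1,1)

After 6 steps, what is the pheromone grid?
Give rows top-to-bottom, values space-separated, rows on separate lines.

After step 1: ants at (2,2),(1,1),(0,1)
  0 1 0 0 0
  0 3 0 0 0
  0 0 1 0 1
  0 0 0 0 0
After step 2: ants at (1,2),(0,1),(1,1)
  0 2 0 0 0
  0 4 1 0 0
  0 0 0 0 0
  0 0 0 0 0
After step 3: ants at (1,1),(1,1),(0,1)
  0 3 0 0 0
  0 7 0 0 0
  0 0 0 0 0
  0 0 0 0 0
After step 4: ants at (0,1),(0,1),(1,1)
  0 6 0 0 0
  0 8 0 0 0
  0 0 0 0 0
  0 0 0 0 0
After step 5: ants at (1,1),(1,1),(0,1)
  0 7 0 0 0
  0 11 0 0 0
  0 0 0 0 0
  0 0 0 0 0
After step 6: ants at (0,1),(0,1),(1,1)
  0 10 0 0 0
  0 12 0 0 0
  0 0 0 0 0
  0 0 0 0 0

0 10 0 0 0
0 12 0 0 0
0 0 0 0 0
0 0 0 0 0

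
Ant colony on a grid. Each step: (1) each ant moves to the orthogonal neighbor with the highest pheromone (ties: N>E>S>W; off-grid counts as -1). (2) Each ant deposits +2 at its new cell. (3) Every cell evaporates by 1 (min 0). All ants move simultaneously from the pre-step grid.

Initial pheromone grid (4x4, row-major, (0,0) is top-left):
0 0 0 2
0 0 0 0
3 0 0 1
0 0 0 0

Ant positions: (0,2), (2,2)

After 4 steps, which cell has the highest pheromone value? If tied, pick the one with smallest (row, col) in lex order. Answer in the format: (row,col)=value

Answer: (1,3)=5

Derivation:
Step 1: ant0:(0,2)->E->(0,3) | ant1:(2,2)->E->(2,3)
  grid max=3 at (0,3)
Step 2: ant0:(0,3)->S->(1,3) | ant1:(2,3)->N->(1,3)
  grid max=3 at (1,3)
Step 3: ant0:(1,3)->N->(0,3) | ant1:(1,3)->N->(0,3)
  grid max=5 at (0,3)
Step 4: ant0:(0,3)->S->(1,3) | ant1:(0,3)->S->(1,3)
  grid max=5 at (1,3)
Final grid:
  0 0 0 4
  0 0 0 5
  0 0 0 0
  0 0 0 0
Max pheromone 5 at (1,3)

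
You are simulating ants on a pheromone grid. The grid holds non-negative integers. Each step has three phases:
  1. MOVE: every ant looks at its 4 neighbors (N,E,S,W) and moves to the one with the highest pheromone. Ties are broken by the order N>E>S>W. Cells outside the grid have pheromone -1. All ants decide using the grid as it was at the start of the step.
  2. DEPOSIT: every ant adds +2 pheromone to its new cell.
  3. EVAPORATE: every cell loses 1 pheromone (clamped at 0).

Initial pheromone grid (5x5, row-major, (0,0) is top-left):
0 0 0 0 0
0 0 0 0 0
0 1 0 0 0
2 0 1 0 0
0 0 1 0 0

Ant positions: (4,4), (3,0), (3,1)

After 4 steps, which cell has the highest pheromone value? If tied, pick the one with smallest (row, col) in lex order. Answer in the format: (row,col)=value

Step 1: ant0:(4,4)->N->(3,4) | ant1:(3,0)->N->(2,0) | ant2:(3,1)->W->(3,0)
  grid max=3 at (3,0)
Step 2: ant0:(3,4)->N->(2,4) | ant1:(2,0)->S->(3,0) | ant2:(3,0)->N->(2,0)
  grid max=4 at (3,0)
Step 3: ant0:(2,4)->N->(1,4) | ant1:(3,0)->N->(2,0) | ant2:(2,0)->S->(3,0)
  grid max=5 at (3,0)
Step 4: ant0:(1,4)->N->(0,4) | ant1:(2,0)->S->(3,0) | ant2:(3,0)->N->(2,0)
  grid max=6 at (3,0)
Final grid:
  0 0 0 0 1
  0 0 0 0 0
  4 0 0 0 0
  6 0 0 0 0
  0 0 0 0 0
Max pheromone 6 at (3,0)

Answer: (3,0)=6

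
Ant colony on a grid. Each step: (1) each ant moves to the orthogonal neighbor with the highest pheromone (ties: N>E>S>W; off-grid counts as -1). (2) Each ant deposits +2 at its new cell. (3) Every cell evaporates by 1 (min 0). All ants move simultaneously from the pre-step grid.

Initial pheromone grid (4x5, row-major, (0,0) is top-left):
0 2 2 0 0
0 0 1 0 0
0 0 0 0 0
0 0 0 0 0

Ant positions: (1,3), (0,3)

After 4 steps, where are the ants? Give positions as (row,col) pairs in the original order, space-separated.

Step 1: ant0:(1,3)->W->(1,2) | ant1:(0,3)->W->(0,2)
  grid max=3 at (0,2)
Step 2: ant0:(1,2)->N->(0,2) | ant1:(0,2)->S->(1,2)
  grid max=4 at (0,2)
Step 3: ant0:(0,2)->S->(1,2) | ant1:(1,2)->N->(0,2)
  grid max=5 at (0,2)
Step 4: ant0:(1,2)->N->(0,2) | ant1:(0,2)->S->(1,2)
  grid max=6 at (0,2)

(0,2) (1,2)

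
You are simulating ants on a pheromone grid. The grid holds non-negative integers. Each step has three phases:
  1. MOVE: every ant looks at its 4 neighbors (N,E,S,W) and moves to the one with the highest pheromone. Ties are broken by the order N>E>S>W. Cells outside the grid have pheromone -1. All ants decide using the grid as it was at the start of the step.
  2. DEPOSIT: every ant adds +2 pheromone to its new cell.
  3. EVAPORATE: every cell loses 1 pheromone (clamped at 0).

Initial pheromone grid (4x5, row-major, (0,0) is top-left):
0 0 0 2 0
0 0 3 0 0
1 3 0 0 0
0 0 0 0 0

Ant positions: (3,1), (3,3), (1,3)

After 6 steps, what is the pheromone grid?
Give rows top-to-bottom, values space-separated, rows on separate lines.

After step 1: ants at (2,1),(2,3),(1,2)
  0 0 0 1 0
  0 0 4 0 0
  0 4 0 1 0
  0 0 0 0 0
After step 2: ants at (1,1),(1,3),(0,2)
  0 0 1 0 0
  0 1 3 1 0
  0 3 0 0 0
  0 0 0 0 0
After step 3: ants at (1,2),(1,2),(1,2)
  0 0 0 0 0
  0 0 8 0 0
  0 2 0 0 0
  0 0 0 0 0
After step 4: ants at (0,2),(0,2),(0,2)
  0 0 5 0 0
  0 0 7 0 0
  0 1 0 0 0
  0 0 0 0 0
After step 5: ants at (1,2),(1,2),(1,2)
  0 0 4 0 0
  0 0 12 0 0
  0 0 0 0 0
  0 0 0 0 0
After step 6: ants at (0,2),(0,2),(0,2)
  0 0 9 0 0
  0 0 11 0 0
  0 0 0 0 0
  0 0 0 0 0

0 0 9 0 0
0 0 11 0 0
0 0 0 0 0
0 0 0 0 0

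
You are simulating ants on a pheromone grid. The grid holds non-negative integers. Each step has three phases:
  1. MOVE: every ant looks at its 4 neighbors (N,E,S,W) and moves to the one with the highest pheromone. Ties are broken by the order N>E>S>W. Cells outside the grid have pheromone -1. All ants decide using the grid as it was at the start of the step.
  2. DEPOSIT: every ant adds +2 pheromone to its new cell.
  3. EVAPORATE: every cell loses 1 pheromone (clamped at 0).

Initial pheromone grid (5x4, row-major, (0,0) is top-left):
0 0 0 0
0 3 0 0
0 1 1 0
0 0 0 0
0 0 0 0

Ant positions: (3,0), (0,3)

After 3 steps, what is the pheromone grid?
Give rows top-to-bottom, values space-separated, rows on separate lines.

After step 1: ants at (2,0),(1,3)
  0 0 0 0
  0 2 0 1
  1 0 0 0
  0 0 0 0
  0 0 0 0
After step 2: ants at (1,0),(0,3)
  0 0 0 1
  1 1 0 0
  0 0 0 0
  0 0 0 0
  0 0 0 0
After step 3: ants at (1,1),(1,3)
  0 0 0 0
  0 2 0 1
  0 0 0 0
  0 0 0 0
  0 0 0 0

0 0 0 0
0 2 0 1
0 0 0 0
0 0 0 0
0 0 0 0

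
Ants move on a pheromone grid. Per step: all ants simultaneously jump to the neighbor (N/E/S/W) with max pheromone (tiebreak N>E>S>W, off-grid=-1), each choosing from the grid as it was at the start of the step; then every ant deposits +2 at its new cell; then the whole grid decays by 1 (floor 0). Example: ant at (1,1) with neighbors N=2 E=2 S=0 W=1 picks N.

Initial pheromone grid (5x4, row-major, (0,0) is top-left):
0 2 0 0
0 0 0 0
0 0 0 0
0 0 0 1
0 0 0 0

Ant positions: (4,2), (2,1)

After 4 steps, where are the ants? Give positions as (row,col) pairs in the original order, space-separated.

Step 1: ant0:(4,2)->N->(3,2) | ant1:(2,1)->N->(1,1)
  grid max=1 at (0,1)
Step 2: ant0:(3,2)->N->(2,2) | ant1:(1,1)->N->(0,1)
  grid max=2 at (0,1)
Step 3: ant0:(2,2)->N->(1,2) | ant1:(0,1)->E->(0,2)
  grid max=1 at (0,1)
Step 4: ant0:(1,2)->N->(0,2) | ant1:(0,2)->S->(1,2)
  grid max=2 at (0,2)

(0,2) (1,2)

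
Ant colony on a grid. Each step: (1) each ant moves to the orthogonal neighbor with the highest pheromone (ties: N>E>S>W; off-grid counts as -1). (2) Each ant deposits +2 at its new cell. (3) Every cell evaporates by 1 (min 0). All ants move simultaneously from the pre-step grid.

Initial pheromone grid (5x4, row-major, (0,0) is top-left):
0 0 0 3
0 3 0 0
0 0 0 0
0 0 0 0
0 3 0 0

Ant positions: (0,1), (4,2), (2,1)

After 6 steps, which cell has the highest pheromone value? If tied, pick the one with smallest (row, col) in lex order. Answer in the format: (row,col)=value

Step 1: ant0:(0,1)->S->(1,1) | ant1:(4,2)->W->(4,1) | ant2:(2,1)->N->(1,1)
  grid max=6 at (1,1)
Step 2: ant0:(1,1)->N->(0,1) | ant1:(4,1)->N->(3,1) | ant2:(1,1)->N->(0,1)
  grid max=5 at (1,1)
Step 3: ant0:(0,1)->S->(1,1) | ant1:(3,1)->S->(4,1) | ant2:(0,1)->S->(1,1)
  grid max=8 at (1,1)
Step 4: ant0:(1,1)->N->(0,1) | ant1:(4,1)->N->(3,1) | ant2:(1,1)->N->(0,1)
  grid max=7 at (1,1)
Step 5: ant0:(0,1)->S->(1,1) | ant1:(3,1)->S->(4,1) | ant2:(0,1)->S->(1,1)
  grid max=10 at (1,1)
Step 6: ant0:(1,1)->N->(0,1) | ant1:(4,1)->N->(3,1) | ant2:(1,1)->N->(0,1)
  grid max=9 at (1,1)
Final grid:
  0 7 0 0
  0 9 0 0
  0 0 0 0
  0 1 0 0
  0 3 0 0
Max pheromone 9 at (1,1)

Answer: (1,1)=9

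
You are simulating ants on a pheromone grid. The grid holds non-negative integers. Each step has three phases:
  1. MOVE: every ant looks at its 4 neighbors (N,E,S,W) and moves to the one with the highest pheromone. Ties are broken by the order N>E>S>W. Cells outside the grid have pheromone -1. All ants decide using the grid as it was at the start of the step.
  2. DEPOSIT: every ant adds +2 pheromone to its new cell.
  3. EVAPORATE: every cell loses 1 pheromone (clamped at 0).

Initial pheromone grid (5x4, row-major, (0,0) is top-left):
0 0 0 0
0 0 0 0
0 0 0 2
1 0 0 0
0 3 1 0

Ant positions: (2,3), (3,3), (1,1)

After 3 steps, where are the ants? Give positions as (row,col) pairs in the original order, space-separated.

Step 1: ant0:(2,3)->N->(1,3) | ant1:(3,3)->N->(2,3) | ant2:(1,1)->N->(0,1)
  grid max=3 at (2,3)
Step 2: ant0:(1,3)->S->(2,3) | ant1:(2,3)->N->(1,3) | ant2:(0,1)->E->(0,2)
  grid max=4 at (2,3)
Step 3: ant0:(2,3)->N->(1,3) | ant1:(1,3)->S->(2,3) | ant2:(0,2)->E->(0,3)
  grid max=5 at (2,3)

(1,3) (2,3) (0,3)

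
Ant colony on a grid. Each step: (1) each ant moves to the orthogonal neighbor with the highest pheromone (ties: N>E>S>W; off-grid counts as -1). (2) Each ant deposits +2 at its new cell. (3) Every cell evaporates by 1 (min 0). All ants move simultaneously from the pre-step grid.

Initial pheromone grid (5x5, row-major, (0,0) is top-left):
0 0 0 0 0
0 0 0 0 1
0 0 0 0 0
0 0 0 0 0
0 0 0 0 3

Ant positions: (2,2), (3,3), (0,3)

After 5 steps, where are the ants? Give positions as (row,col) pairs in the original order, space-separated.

Step 1: ant0:(2,2)->N->(1,2) | ant1:(3,3)->N->(2,3) | ant2:(0,3)->E->(0,4)
  grid max=2 at (4,4)
Step 2: ant0:(1,2)->N->(0,2) | ant1:(2,3)->N->(1,3) | ant2:(0,4)->S->(1,4)
  grid max=1 at (0,2)
Step 3: ant0:(0,2)->E->(0,3) | ant1:(1,3)->E->(1,4) | ant2:(1,4)->W->(1,3)
  grid max=2 at (1,3)
Step 4: ant0:(0,3)->S->(1,3) | ant1:(1,4)->W->(1,3) | ant2:(1,3)->E->(1,4)
  grid max=5 at (1,3)
Step 5: ant0:(1,3)->E->(1,4) | ant1:(1,3)->E->(1,4) | ant2:(1,4)->W->(1,3)
  grid max=6 at (1,3)

(1,4) (1,4) (1,3)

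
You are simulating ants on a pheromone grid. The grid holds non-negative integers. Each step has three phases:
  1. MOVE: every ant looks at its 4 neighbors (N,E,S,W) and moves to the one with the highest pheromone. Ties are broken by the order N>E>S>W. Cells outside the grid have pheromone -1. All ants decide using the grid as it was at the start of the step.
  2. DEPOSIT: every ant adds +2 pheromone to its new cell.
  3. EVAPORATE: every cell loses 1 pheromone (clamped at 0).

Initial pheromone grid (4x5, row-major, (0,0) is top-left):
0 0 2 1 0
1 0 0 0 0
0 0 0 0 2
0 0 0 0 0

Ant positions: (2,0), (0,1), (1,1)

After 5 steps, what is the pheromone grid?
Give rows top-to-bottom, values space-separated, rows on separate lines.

After step 1: ants at (1,0),(0,2),(1,0)
  0 0 3 0 0
  4 0 0 0 0
  0 0 0 0 1
  0 0 0 0 0
After step 2: ants at (0,0),(0,3),(0,0)
  3 0 2 1 0
  3 0 0 0 0
  0 0 0 0 0
  0 0 0 0 0
After step 3: ants at (1,0),(0,2),(1,0)
  2 0 3 0 0
  6 0 0 0 0
  0 0 0 0 0
  0 0 0 0 0
After step 4: ants at (0,0),(0,3),(0,0)
  5 0 2 1 0
  5 0 0 0 0
  0 0 0 0 0
  0 0 0 0 0
After step 5: ants at (1,0),(0,2),(1,0)
  4 0 3 0 0
  8 0 0 0 0
  0 0 0 0 0
  0 0 0 0 0

4 0 3 0 0
8 0 0 0 0
0 0 0 0 0
0 0 0 0 0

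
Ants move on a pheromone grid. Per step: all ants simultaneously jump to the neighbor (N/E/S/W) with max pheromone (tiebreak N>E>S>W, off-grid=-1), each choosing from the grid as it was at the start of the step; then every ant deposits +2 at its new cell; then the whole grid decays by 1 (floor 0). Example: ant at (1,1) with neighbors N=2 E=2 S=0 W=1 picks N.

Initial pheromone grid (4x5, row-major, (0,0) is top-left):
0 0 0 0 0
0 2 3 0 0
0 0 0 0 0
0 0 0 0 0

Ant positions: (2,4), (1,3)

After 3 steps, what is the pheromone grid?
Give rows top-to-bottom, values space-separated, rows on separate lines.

After step 1: ants at (1,4),(1,2)
  0 0 0 0 0
  0 1 4 0 1
  0 0 0 0 0
  0 0 0 0 0
After step 2: ants at (0,4),(1,1)
  0 0 0 0 1
  0 2 3 0 0
  0 0 0 0 0
  0 0 0 0 0
After step 3: ants at (1,4),(1,2)
  0 0 0 0 0
  0 1 4 0 1
  0 0 0 0 0
  0 0 0 0 0

0 0 0 0 0
0 1 4 0 1
0 0 0 0 0
0 0 0 0 0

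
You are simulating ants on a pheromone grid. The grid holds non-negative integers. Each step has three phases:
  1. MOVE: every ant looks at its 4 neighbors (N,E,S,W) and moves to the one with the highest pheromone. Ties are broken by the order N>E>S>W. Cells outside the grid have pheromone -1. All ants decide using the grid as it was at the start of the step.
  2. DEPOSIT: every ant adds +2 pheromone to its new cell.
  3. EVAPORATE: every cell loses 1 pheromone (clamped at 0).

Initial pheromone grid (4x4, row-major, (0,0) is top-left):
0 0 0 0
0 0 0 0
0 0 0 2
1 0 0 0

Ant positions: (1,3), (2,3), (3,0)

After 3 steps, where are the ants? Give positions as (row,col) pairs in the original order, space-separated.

Step 1: ant0:(1,3)->S->(2,3) | ant1:(2,3)->N->(1,3) | ant2:(3,0)->N->(2,0)
  grid max=3 at (2,3)
Step 2: ant0:(2,3)->N->(1,3) | ant1:(1,3)->S->(2,3) | ant2:(2,0)->N->(1,0)
  grid max=4 at (2,3)
Step 3: ant0:(1,3)->S->(2,3) | ant1:(2,3)->N->(1,3) | ant2:(1,0)->N->(0,0)
  grid max=5 at (2,3)

(2,3) (1,3) (0,0)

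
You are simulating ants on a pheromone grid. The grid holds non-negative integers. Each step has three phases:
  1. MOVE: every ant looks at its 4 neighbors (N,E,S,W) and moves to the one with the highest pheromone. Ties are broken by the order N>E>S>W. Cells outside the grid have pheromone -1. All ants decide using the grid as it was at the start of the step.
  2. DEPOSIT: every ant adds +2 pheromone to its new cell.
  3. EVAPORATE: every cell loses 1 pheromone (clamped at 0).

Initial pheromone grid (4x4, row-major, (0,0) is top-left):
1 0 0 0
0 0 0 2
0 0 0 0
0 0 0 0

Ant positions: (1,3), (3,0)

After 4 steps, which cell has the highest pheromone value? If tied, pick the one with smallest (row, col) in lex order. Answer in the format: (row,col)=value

Step 1: ant0:(1,3)->N->(0,3) | ant1:(3,0)->N->(2,0)
  grid max=1 at (0,3)
Step 2: ant0:(0,3)->S->(1,3) | ant1:(2,0)->N->(1,0)
  grid max=2 at (1,3)
Step 3: ant0:(1,3)->N->(0,3) | ant1:(1,0)->N->(0,0)
  grid max=1 at (0,0)
Step 4: ant0:(0,3)->S->(1,3) | ant1:(0,0)->E->(0,1)
  grid max=2 at (1,3)
Final grid:
  0 1 0 0
  0 0 0 2
  0 0 0 0
  0 0 0 0
Max pheromone 2 at (1,3)

Answer: (1,3)=2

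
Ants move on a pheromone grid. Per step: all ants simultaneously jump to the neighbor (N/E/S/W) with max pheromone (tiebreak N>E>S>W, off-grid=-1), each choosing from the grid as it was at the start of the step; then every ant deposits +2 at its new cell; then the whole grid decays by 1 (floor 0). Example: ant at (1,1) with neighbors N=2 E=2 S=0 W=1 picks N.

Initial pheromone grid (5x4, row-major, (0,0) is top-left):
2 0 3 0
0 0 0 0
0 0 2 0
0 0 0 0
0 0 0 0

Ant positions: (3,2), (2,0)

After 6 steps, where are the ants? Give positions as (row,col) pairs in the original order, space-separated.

Step 1: ant0:(3,2)->N->(2,2) | ant1:(2,0)->N->(1,0)
  grid max=3 at (2,2)
Step 2: ant0:(2,2)->N->(1,2) | ant1:(1,0)->N->(0,0)
  grid max=2 at (0,0)
Step 3: ant0:(1,2)->S->(2,2) | ant1:(0,0)->E->(0,1)
  grid max=3 at (2,2)
Step 4: ant0:(2,2)->N->(1,2) | ant1:(0,1)->W->(0,0)
  grid max=2 at (0,0)
Step 5: ant0:(1,2)->S->(2,2) | ant1:(0,0)->E->(0,1)
  grid max=3 at (2,2)
Step 6: ant0:(2,2)->N->(1,2) | ant1:(0,1)->W->(0,0)
  grid max=2 at (0,0)

(1,2) (0,0)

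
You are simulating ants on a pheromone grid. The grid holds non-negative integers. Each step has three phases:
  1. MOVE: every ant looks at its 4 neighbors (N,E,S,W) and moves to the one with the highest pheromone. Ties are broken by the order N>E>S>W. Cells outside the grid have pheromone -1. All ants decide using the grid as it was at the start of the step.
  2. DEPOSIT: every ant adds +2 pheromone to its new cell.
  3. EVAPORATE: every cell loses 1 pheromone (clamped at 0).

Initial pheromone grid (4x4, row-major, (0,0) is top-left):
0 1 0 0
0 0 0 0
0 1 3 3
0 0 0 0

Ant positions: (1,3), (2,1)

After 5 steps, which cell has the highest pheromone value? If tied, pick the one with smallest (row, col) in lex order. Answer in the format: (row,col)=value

Step 1: ant0:(1,3)->S->(2,3) | ant1:(2,1)->E->(2,2)
  grid max=4 at (2,2)
Step 2: ant0:(2,3)->W->(2,2) | ant1:(2,2)->E->(2,3)
  grid max=5 at (2,2)
Step 3: ant0:(2,2)->E->(2,3) | ant1:(2,3)->W->(2,2)
  grid max=6 at (2,2)
Step 4: ant0:(2,3)->W->(2,2) | ant1:(2,2)->E->(2,3)
  grid max=7 at (2,2)
Step 5: ant0:(2,2)->E->(2,3) | ant1:(2,3)->W->(2,2)
  grid max=8 at (2,2)
Final grid:
  0 0 0 0
  0 0 0 0
  0 0 8 8
  0 0 0 0
Max pheromone 8 at (2,2)

Answer: (2,2)=8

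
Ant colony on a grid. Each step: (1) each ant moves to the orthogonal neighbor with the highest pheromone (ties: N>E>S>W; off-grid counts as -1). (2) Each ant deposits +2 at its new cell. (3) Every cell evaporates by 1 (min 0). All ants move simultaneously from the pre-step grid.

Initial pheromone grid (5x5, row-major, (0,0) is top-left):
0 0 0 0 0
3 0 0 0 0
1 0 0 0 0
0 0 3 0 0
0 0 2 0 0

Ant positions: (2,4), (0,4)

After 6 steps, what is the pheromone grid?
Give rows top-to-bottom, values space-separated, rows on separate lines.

After step 1: ants at (1,4),(1,4)
  0 0 0 0 0
  2 0 0 0 3
  0 0 0 0 0
  0 0 2 0 0
  0 0 1 0 0
After step 2: ants at (0,4),(0,4)
  0 0 0 0 3
  1 0 0 0 2
  0 0 0 0 0
  0 0 1 0 0
  0 0 0 0 0
After step 3: ants at (1,4),(1,4)
  0 0 0 0 2
  0 0 0 0 5
  0 0 0 0 0
  0 0 0 0 0
  0 0 0 0 0
After step 4: ants at (0,4),(0,4)
  0 0 0 0 5
  0 0 0 0 4
  0 0 0 0 0
  0 0 0 0 0
  0 0 0 0 0
After step 5: ants at (1,4),(1,4)
  0 0 0 0 4
  0 0 0 0 7
  0 0 0 0 0
  0 0 0 0 0
  0 0 0 0 0
After step 6: ants at (0,4),(0,4)
  0 0 0 0 7
  0 0 0 0 6
  0 0 0 0 0
  0 0 0 0 0
  0 0 0 0 0

0 0 0 0 7
0 0 0 0 6
0 0 0 0 0
0 0 0 0 0
0 0 0 0 0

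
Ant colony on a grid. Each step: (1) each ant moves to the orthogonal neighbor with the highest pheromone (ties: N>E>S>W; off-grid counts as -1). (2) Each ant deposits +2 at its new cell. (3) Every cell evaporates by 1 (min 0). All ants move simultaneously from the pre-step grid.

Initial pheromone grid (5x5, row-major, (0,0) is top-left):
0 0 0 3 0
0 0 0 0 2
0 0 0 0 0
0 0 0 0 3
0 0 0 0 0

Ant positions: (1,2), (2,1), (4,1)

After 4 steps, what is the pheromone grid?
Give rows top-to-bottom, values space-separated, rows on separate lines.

After step 1: ants at (0,2),(1,1),(3,1)
  0 0 1 2 0
  0 1 0 0 1
  0 0 0 0 0
  0 1 0 0 2
  0 0 0 0 0
After step 2: ants at (0,3),(0,1),(2,1)
  0 1 0 3 0
  0 0 0 0 0
  0 1 0 0 0
  0 0 0 0 1
  0 0 0 0 0
After step 3: ants at (0,4),(0,2),(1,1)
  0 0 1 2 1
  0 1 0 0 0
  0 0 0 0 0
  0 0 0 0 0
  0 0 0 0 0
After step 4: ants at (0,3),(0,3),(0,1)
  0 1 0 5 0
  0 0 0 0 0
  0 0 0 0 0
  0 0 0 0 0
  0 0 0 0 0

0 1 0 5 0
0 0 0 0 0
0 0 0 0 0
0 0 0 0 0
0 0 0 0 0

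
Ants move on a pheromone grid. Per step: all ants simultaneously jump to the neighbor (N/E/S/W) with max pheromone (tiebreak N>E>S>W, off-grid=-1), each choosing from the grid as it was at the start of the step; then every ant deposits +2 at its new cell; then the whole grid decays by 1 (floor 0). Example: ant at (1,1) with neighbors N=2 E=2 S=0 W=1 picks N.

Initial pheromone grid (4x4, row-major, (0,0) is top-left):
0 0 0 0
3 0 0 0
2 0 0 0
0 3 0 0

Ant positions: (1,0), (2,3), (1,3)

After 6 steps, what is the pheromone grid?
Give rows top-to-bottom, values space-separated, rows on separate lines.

After step 1: ants at (2,0),(1,3),(0,3)
  0 0 0 1
  2 0 0 1
  3 0 0 0
  0 2 0 0
After step 2: ants at (1,0),(0,3),(1,3)
  0 0 0 2
  3 0 0 2
  2 0 0 0
  0 1 0 0
After step 3: ants at (2,0),(1,3),(0,3)
  0 0 0 3
  2 0 0 3
  3 0 0 0
  0 0 0 0
After step 4: ants at (1,0),(0,3),(1,3)
  0 0 0 4
  3 0 0 4
  2 0 0 0
  0 0 0 0
After step 5: ants at (2,0),(1,3),(0,3)
  0 0 0 5
  2 0 0 5
  3 0 0 0
  0 0 0 0
After step 6: ants at (1,0),(0,3),(1,3)
  0 0 0 6
  3 0 0 6
  2 0 0 0
  0 0 0 0

0 0 0 6
3 0 0 6
2 0 0 0
0 0 0 0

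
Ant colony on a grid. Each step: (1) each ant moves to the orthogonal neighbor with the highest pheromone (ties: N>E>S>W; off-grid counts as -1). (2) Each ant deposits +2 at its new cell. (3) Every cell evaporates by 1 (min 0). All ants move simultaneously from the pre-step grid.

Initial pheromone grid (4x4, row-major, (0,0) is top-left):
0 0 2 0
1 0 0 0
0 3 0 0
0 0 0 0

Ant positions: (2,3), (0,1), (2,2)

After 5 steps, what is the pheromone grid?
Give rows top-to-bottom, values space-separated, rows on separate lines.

After step 1: ants at (1,3),(0,2),(2,1)
  0 0 3 0
  0 0 0 1
  0 4 0 0
  0 0 0 0
After step 2: ants at (0,3),(0,3),(1,1)
  0 0 2 3
  0 1 0 0
  0 3 0 0
  0 0 0 0
After step 3: ants at (0,2),(0,2),(2,1)
  0 0 5 2
  0 0 0 0
  0 4 0 0
  0 0 0 0
After step 4: ants at (0,3),(0,3),(1,1)
  0 0 4 5
  0 1 0 0
  0 3 0 0
  0 0 0 0
After step 5: ants at (0,2),(0,2),(2,1)
  0 0 7 4
  0 0 0 0
  0 4 0 0
  0 0 0 0

0 0 7 4
0 0 0 0
0 4 0 0
0 0 0 0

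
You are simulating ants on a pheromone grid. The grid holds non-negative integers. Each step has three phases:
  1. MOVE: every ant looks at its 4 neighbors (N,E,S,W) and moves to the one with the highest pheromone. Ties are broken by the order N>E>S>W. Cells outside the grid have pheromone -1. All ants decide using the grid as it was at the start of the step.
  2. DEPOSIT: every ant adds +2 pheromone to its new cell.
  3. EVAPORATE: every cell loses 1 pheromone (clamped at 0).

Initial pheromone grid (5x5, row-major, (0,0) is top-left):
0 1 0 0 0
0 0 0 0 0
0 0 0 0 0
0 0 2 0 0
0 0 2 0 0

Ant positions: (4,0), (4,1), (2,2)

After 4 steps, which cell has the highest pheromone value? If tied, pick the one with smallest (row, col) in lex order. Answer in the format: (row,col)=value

Step 1: ant0:(4,0)->N->(3,0) | ant1:(4,1)->E->(4,2) | ant2:(2,2)->S->(3,2)
  grid max=3 at (3,2)
Step 2: ant0:(3,0)->N->(2,0) | ant1:(4,2)->N->(3,2) | ant2:(3,2)->S->(4,2)
  grid max=4 at (3,2)
Step 3: ant0:(2,0)->N->(1,0) | ant1:(3,2)->S->(4,2) | ant2:(4,2)->N->(3,2)
  grid max=5 at (3,2)
Step 4: ant0:(1,0)->N->(0,0) | ant1:(4,2)->N->(3,2) | ant2:(3,2)->S->(4,2)
  grid max=6 at (3,2)
Final grid:
  1 0 0 0 0
  0 0 0 0 0
  0 0 0 0 0
  0 0 6 0 0
  0 0 6 0 0
Max pheromone 6 at (3,2)

Answer: (3,2)=6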